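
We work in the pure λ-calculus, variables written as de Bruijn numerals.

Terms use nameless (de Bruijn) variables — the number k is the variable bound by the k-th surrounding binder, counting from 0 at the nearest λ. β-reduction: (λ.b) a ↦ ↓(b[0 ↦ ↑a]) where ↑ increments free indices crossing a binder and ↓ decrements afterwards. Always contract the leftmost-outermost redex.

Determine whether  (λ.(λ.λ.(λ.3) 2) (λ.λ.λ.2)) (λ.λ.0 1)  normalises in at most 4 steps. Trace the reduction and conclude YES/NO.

Answer: YES — reaches normal form λ.λ.λ.0 1 in 3 ≤ 4 steps

Reduction:
  start: (λ.(λ.λ.(λ.3) 2) (λ.λ.λ.2)) (λ.λ.0 1)
  [1] (λ.λ.(λ.λ.λ.0 1) (λ.λ.0 1)) (λ.λ.λ.2)
  [2] λ.(λ.λ.λ.0 1) (λ.λ.0 1)
  [3] λ.λ.λ.0 1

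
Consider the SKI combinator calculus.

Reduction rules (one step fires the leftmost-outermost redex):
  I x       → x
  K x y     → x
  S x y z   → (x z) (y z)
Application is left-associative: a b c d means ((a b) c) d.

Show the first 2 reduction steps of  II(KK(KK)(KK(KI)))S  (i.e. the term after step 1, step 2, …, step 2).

Answer: after 2 steps: KK(KK)(KK(KI))S

Reduction:
  start: II(KK(KK)(KK(KI)))S
  step 1: I(KK(KK)(KK(KI)))S
  step 2: KK(KK)(KK(KI))S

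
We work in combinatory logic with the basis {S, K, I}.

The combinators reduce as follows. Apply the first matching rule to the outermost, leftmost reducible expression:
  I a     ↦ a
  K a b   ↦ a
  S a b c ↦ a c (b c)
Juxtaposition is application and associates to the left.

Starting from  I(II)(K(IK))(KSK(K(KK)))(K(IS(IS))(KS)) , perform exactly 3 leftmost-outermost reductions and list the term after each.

  start: I(II)(K(IK))(KSK(K(KK)))(K(IS(IS))(KS))
  →1  II(K(IK))(KSK(K(KK)))(K(IS(IS))(KS))
  →2  I(K(IK))(KSK(K(KK)))(K(IS(IS))(KS))
  →3  K(IK)(KSK(K(KK)))(K(IS(IS))(KS))

Answer: after 3 steps: K(IK)(KSK(K(KK)))(K(IS(IS))(KS))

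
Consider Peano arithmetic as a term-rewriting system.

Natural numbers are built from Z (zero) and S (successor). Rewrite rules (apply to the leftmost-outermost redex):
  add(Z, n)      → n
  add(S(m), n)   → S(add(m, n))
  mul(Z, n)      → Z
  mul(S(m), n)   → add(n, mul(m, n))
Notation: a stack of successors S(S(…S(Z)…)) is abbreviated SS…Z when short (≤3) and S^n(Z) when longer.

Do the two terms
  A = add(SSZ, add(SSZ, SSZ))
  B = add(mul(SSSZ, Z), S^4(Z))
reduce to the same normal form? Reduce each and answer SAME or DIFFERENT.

Answer: DIFFERENT — A ⇓ S^6(Z), B ⇓ S^4(Z)

Working:
Term A:
  start: add(SSZ, add(SSZ, SSZ))
  step 1: S(add(SZ, add(SSZ, SSZ)))
  step 2: S(S(add(Z, add(SSZ, SSZ))))
  step 3: S(S(add(SSZ, SSZ)))
  step 4: S(S(S(add(SZ, SSZ))))
  step 5: S(S(S(S(add(Z, SSZ)))))
  step 6: S^6(Z)

Term B:
  start: add(mul(SSSZ, Z), S^4(Z))
  step 1: add(add(Z, mul(SSZ, Z)), S^4(Z))
  step 2: add(mul(SSZ, Z), S^4(Z))
  step 3: add(add(Z, mul(SZ, Z)), S^4(Z))
  step 4: add(mul(SZ, Z), S^4(Z))
  step 5: add(add(Z, mul(Z, Z)), S^4(Z))
  step 6: add(mul(Z, Z), S^4(Z))
  step 7: add(Z, S^4(Z))
  step 8: S^4(Z)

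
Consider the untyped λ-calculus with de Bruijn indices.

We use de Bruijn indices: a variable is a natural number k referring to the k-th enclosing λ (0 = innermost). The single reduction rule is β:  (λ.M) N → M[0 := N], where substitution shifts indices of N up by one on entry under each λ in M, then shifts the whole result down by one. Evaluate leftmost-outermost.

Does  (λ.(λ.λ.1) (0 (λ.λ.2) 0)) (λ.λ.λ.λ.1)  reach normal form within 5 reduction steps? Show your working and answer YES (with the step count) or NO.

Answer: YES — reaches normal form λ.λ.λ.1 in 4 ≤ 5 steps

Derivation:
  start: (λ.(λ.λ.1) (0 (λ.λ.2) 0)) (λ.λ.λ.λ.1)
  →1  (λ.λ.1) ((λ.λ.λ.λ.1) (λ.λ.λ.λ.λ.λ.1) (λ.λ.λ.λ.1))
  →2  λ.(λ.λ.λ.λ.1) (λ.λ.λ.λ.λ.λ.1) (λ.λ.λ.λ.1)
  →3  λ.(λ.λ.λ.1) (λ.λ.λ.λ.1)
  →4  λ.λ.λ.1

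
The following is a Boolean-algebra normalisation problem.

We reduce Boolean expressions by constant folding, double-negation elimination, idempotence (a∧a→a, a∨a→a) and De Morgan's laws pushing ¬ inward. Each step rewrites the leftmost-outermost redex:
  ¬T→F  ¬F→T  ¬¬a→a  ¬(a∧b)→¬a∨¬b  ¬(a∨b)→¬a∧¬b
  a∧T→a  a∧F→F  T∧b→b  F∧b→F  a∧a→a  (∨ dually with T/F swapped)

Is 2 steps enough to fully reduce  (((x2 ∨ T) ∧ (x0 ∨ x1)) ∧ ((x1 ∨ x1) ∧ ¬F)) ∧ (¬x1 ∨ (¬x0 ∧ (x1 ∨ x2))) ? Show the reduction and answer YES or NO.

Answer: NO — after 2 steps the term is ((x0 ∨ x1) ∧ ((x1 ∨ x1) ∧ ¬F)) ∧ (¬x1 ∨ (¬x0 ∧ (x1 ∨ x2))), not yet normal

Derivation:
  start: (((x2 ∨ T) ∧ (x0 ∨ x1)) ∧ ((x1 ∨ x1) ∧ ¬F)) ∧ (¬x1 ∨ (¬x0 ∧ (x1 ∨ x2)))
  [1] ((T ∧ (x0 ∨ x1)) ∧ ((x1 ∨ x1) ∧ ¬F)) ∧ (¬x1 ∨ (¬x0 ∧ (x1 ∨ x2)))
  [2] ((x0 ∨ x1) ∧ ((x1 ∨ x1) ∧ ¬F)) ∧ (¬x1 ∨ (¬x0 ∧ (x1 ∨ x2)))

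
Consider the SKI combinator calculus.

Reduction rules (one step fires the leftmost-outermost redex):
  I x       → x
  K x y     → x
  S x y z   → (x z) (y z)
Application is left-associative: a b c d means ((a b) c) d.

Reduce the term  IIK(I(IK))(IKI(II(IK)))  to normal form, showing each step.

Answer: normal form = K  (in 5 steps)

Reduction:
  start: IIK(I(IK))(IKI(II(IK)))
  step 1: IK(I(IK))(IKI(II(IK)))
  step 2: K(I(IK))(IKI(II(IK)))
  step 3: I(IK)
  step 4: IK
  step 5: K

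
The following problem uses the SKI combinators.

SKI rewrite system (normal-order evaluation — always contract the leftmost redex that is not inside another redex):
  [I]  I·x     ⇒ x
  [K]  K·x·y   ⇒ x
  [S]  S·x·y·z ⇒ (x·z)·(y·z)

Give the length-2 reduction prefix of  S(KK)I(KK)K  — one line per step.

Answer: after 2 steps: K(I(KK))K

Reduction:
  start: S(KK)I(KK)K
  →1  KK(KK)(I(KK))K
  →2  K(I(KK))K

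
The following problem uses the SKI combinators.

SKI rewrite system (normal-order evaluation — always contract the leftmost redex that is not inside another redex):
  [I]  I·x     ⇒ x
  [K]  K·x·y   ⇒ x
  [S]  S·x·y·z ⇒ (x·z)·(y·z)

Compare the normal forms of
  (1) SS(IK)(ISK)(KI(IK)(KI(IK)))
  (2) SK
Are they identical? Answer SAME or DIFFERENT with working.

Answer: SAME — A ⇓ SK, B ⇓ SK

Working:
Term A:
  start: SS(IK)(ISK)(KI(IK)(KI(IK)))
  [1] S(ISK)(IK(ISK))(KI(IK)(KI(IK)))
  [2] ISK(KI(IK)(KI(IK)))(IK(ISK)(KI(IK)(KI(IK))))
  [3] SK(KI(IK)(KI(IK)))(IK(ISK)(KI(IK)(KI(IK))))
  [4] K(IK(ISK)(KI(IK)(KI(IK))))(KI(IK)(KI(IK))(IK(ISK)(KI(IK)(KI(IK)))))
  [5] IK(ISK)(KI(IK)(KI(IK)))
  [6] K(ISK)(KI(IK)(KI(IK)))
  [7] ISK
  [8] SK

Term B:
  start: SK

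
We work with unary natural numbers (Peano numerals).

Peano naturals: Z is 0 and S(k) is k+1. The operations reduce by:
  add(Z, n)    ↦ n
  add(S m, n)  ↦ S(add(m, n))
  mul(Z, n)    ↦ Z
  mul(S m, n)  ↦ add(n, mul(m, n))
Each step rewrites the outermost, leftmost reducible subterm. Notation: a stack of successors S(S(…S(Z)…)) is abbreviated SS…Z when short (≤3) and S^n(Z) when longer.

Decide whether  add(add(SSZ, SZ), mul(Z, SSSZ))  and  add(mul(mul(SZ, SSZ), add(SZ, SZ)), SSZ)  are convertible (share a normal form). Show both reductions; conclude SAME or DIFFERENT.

Answer: DIFFERENT — A ⇓ SSSZ, B ⇓ S^6(Z)

Derivation:
Term A:
  start: add(add(SSZ, SZ), mul(Z, SSSZ))
  [1] add(S(add(SZ, SZ)), mul(Z, SSSZ))
  [2] S(add(add(SZ, SZ), mul(Z, SSSZ)))
  [3] S(add(S(add(Z, SZ)), mul(Z, SSSZ)))
  [4] S(S(add(add(Z, SZ), mul(Z, SSSZ))))
  [5] S(S(add(SZ, mul(Z, SSSZ))))
  [6] S(S(S(add(Z, mul(Z, SSSZ)))))
  [7] S(S(S(mul(Z, SSSZ))))
  [8] SSSZ

Term B:
  start: add(mul(mul(SZ, SSZ), add(SZ, SZ)), SSZ)
  [1] add(mul(add(SSZ, mul(Z, SSZ)), add(SZ, SZ)), SSZ)
  [2] add(mul(S(add(SZ, mul(Z, SSZ))), add(SZ, SZ)), SSZ)
  [3] add(add(add(SZ, SZ), mul(add(SZ, mul(Z, SSZ)), add(SZ, SZ))), SSZ)
  [4] add(add(S(add(Z, SZ)), mul(add(SZ, mul(Z, SSZ)), add(SZ, SZ))), SSZ)
  [5] add(S(add(add(Z, SZ), mul(add(SZ, mul(Z, SSZ)), add(SZ, SZ)))), SSZ)
  [6] S(add(add(add(Z, SZ), mul(add(SZ, mul(Z, SSZ)), add(SZ, SZ))), SSZ))
  [7] S(add(add(SZ, mul(add(SZ, mul(Z, SSZ)), add(SZ, SZ))), SSZ))
  [8] S(add(S(add(Z, mul(add(SZ, mul(Z, SSZ)), add(SZ, SZ)))), SSZ))
  [9] S(S(add(add(Z, mul(add(SZ, mul(Z, SSZ)), add(SZ, SZ))), SSZ)))
  [10] S(S(add(mul(add(SZ, mul(Z, SSZ)), add(SZ, SZ)), SSZ)))
  [11] S(S(add(mul(S(add(Z, mul(Z, SSZ))), add(SZ, SZ)), SSZ)))
  [12] S(S(add(add(add(SZ, SZ), mul(add(Z, mul(Z, SSZ)), add(SZ, SZ))), SSZ)))
  [13] S(S(add(add(S(add(Z, SZ)), mul(add(Z, mul(Z, SSZ)), add(SZ, SZ))), SSZ)))
  [14] S(S(add(S(add(add(Z, SZ), mul(add(Z, mul(Z, SSZ)), add(SZ, SZ)))), SSZ)))
  [15] S(S(S(add(add(add(Z, SZ), mul(add(Z, mul(Z, SSZ)), add(SZ, SZ))), SSZ))))
  [16] S(S(S(add(add(SZ, mul(add(Z, mul(Z, SSZ)), add(SZ, SZ))), SSZ))))
  [17] S(S(S(add(S(add(Z, mul(add(Z, mul(Z, SSZ)), add(SZ, SZ)))), SSZ))))
  [18] S(S(S(S(add(add(Z, mul(add(Z, mul(Z, SSZ)), add(SZ, SZ))), SSZ)))))
  [19] S(S(S(S(add(mul(add(Z, mul(Z, SSZ)), add(SZ, SZ)), SSZ)))))
  [20] S(S(S(S(add(mul(mul(Z, SSZ), add(SZ, SZ)), SSZ)))))
  [21] S(S(S(S(add(mul(Z, add(SZ, SZ)), SSZ)))))
  [22] S(S(S(S(add(Z, SSZ)))))
  [23] S^6(Z)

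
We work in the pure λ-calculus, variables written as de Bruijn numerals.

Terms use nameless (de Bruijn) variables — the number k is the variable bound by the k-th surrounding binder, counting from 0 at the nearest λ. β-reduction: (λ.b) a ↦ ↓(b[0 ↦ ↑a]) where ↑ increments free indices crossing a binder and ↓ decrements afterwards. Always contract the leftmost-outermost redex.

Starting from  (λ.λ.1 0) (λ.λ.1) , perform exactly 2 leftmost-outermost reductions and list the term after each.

  start: (λ.λ.1 0) (λ.λ.1)
  →1  λ.(λ.λ.1) 0
  →2  λ.λ.1

Answer: after 2 steps: λ.λ.1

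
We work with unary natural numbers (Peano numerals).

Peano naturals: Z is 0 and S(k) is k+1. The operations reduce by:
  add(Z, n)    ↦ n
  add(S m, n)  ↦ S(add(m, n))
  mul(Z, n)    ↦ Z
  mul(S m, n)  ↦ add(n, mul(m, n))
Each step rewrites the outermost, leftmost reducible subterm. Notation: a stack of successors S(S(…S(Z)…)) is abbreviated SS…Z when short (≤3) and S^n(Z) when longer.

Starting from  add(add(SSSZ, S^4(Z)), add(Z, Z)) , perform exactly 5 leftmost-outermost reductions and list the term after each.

  start: add(add(SSSZ, S^4(Z)), add(Z, Z))
  step 1: add(S(add(SSZ, S^4(Z))), add(Z, Z))
  step 2: S(add(add(SSZ, S^4(Z)), add(Z, Z)))
  step 3: S(add(S(add(SZ, S^4(Z))), add(Z, Z)))
  step 4: S(S(add(add(SZ, S^4(Z)), add(Z, Z))))
  step 5: S(S(add(S(add(Z, S^4(Z))), add(Z, Z))))

Answer: after 5 steps: S(S(add(S(add(Z, S^4(Z))), add(Z, Z))))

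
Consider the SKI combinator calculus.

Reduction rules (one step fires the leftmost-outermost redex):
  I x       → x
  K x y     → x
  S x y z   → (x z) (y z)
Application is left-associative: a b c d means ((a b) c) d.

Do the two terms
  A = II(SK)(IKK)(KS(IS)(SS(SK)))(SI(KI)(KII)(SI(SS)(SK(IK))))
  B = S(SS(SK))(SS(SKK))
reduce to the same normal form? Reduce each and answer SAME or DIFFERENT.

Term A:
  start: II(SK)(IKK)(KS(IS)(SS(SK)))(SI(KI)(KII)(SI(SS)(SK(IK))))
  [1] I(SK)(IKK)(KS(IS)(SS(SK)))(SI(KI)(KII)(SI(SS)(SK(IK))))
  [2] SK(IKK)(KS(IS)(SS(SK)))(SI(KI)(KII)(SI(SS)(SK(IK))))
  [3] K(KS(IS)(SS(SK)))(IKK(KS(IS)(SS(SK))))(SI(KI)(KII)(SI(SS)(SK(IK))))
  [4] KS(IS)(SS(SK))(SI(KI)(KII)(SI(SS)(SK(IK))))
  [5] S(SS(SK))(SI(KI)(KII)(SI(SS)(SK(IK))))
  [6] S(SS(SK))(I(KII)(KI(KII))(SI(SS)(SK(IK))))
  [7] S(SS(SK))(KII(KI(KII))(SI(SS)(SK(IK))))
  [8] S(SS(SK))(I(KI(KII))(SI(SS)(SK(IK))))
  [9] S(SS(SK))(KI(KII)(SI(SS)(SK(IK))))
  [10] S(SS(SK))(I(SI(SS)(SK(IK))))
  [11] S(SS(SK))(SI(SS)(SK(IK)))
  [12] S(SS(SK))(I(SK(IK))(SS(SK(IK))))
  [13] S(SS(SK))(SK(IK)(SS(SK(IK))))
  [14] S(SS(SK))(K(SS(SK(IK)))(IK(SS(SK(IK)))))
  [15] S(SS(SK))(SS(SK(IK)))
  [16] S(SS(SK))(SS(SKK))

Term B:
  start: S(SS(SK))(SS(SKK))

Answer: SAME — A ⇓ S(SS(SK))(SS(SKK)), B ⇓ S(SS(SK))(SS(SKK))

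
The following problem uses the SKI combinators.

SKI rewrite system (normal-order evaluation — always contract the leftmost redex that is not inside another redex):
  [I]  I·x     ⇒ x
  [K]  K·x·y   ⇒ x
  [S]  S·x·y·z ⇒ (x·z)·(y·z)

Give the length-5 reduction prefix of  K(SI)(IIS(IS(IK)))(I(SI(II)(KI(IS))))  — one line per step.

  start: K(SI)(IIS(IS(IK)))(I(SI(II)(KI(IS))))
  →1  SI(I(SI(II)(KI(IS))))
  →2  SI(SI(II)(KI(IS)))
  →3  SI(I(KI(IS))(II(KI(IS))))
  →4  SI(KI(IS)(II(KI(IS))))
  →5  SI(I(II(KI(IS))))

Answer: after 5 steps: SI(I(II(KI(IS))))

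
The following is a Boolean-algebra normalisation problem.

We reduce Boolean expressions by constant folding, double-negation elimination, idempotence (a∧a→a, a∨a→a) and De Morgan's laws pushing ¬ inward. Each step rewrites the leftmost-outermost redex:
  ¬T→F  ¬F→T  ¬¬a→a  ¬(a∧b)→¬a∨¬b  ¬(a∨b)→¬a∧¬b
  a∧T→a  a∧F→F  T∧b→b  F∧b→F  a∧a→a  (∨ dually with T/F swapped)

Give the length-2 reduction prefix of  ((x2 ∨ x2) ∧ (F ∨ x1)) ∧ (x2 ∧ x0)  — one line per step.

Answer: after 2 steps: (x2 ∧ x1) ∧ (x2 ∧ x0)

Working:
  start: ((x2 ∨ x2) ∧ (F ∨ x1)) ∧ (x2 ∧ x0)
  step 1: (x2 ∧ (F ∨ x1)) ∧ (x2 ∧ x0)
  step 2: (x2 ∧ x1) ∧ (x2 ∧ x0)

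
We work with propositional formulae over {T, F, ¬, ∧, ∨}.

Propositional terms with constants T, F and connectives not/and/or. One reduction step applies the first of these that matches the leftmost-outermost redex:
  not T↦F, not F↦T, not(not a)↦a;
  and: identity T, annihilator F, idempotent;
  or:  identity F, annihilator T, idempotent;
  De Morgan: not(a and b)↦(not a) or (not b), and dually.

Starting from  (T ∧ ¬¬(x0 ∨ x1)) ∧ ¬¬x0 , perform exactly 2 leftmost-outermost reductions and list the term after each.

Answer: after 2 steps: (x0 ∨ x1) ∧ ¬¬x0

Reduction:
  start: (T ∧ ¬¬(x0 ∨ x1)) ∧ ¬¬x0
  step 1: ¬¬(x0 ∨ x1) ∧ ¬¬x0
  step 2: (x0 ∨ x1) ∧ ¬¬x0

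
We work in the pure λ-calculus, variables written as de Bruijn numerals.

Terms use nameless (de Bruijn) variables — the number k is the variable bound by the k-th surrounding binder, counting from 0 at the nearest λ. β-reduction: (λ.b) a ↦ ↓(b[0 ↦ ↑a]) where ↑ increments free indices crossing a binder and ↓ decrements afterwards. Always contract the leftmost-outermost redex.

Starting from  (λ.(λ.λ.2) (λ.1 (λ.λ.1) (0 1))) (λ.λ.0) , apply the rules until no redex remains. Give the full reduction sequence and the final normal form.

Answer: normal form = λ.λ.λ.0  (in 2 steps)

Working:
  start: (λ.(λ.λ.2) (λ.1 (λ.λ.1) (0 1))) (λ.λ.0)
  step 1: (λ.λ.λ.λ.0) (λ.(λ.λ.0) (λ.λ.1) (0 (λ.λ.0)))
  step 2: λ.λ.λ.0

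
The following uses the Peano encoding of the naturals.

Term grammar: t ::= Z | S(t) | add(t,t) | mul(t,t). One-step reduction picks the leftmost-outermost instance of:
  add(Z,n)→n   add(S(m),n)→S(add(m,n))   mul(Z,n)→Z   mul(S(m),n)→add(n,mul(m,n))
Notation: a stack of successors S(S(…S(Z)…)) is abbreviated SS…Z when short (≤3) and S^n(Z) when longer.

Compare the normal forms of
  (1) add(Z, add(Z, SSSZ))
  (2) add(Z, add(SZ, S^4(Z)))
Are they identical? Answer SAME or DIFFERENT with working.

Answer: DIFFERENT — A ⇓ SSSZ, B ⇓ S^5(Z)

Reduction:
Term A:
  start: add(Z, add(Z, SSSZ))
  →1  add(Z, SSSZ)
  →2  SSSZ

Term B:
  start: add(Z, add(SZ, S^4(Z)))
  →1  add(SZ, S^4(Z))
  →2  S(add(Z, S^4(Z)))
  →3  S^5(Z)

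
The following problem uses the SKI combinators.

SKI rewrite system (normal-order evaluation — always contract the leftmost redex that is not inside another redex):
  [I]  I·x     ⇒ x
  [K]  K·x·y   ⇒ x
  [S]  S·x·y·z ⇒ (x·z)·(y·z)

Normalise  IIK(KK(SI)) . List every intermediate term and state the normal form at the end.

  start: IIK(KK(SI))
  →1  IK(KK(SI))
  →2  K(KK(SI))
  →3  KK

Answer: normal form = KK  (in 3 steps)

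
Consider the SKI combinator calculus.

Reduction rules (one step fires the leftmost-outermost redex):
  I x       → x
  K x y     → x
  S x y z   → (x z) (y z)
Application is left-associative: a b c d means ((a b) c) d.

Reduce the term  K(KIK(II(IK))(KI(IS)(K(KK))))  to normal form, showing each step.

Answer: normal form = K(K(K(KK)))  (in 7 steps)

Derivation:
  start: K(KIK(II(IK))(KI(IS)(K(KK))))
  step 1: K(I(II(IK))(KI(IS)(K(KK))))
  step 2: K(II(IK)(KI(IS)(K(KK))))
  step 3: K(I(IK)(KI(IS)(K(KK))))
  step 4: K(IK(KI(IS)(K(KK))))
  step 5: K(K(KI(IS)(K(KK))))
  step 6: K(K(I(K(KK))))
  step 7: K(K(K(KK)))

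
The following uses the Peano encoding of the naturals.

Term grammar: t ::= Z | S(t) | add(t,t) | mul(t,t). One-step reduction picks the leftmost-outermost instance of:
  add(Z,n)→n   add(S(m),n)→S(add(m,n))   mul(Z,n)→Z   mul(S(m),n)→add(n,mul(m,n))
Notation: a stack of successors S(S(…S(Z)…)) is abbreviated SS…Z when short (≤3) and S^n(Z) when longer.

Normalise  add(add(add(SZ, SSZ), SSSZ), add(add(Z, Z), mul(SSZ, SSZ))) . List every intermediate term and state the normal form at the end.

Answer: normal form = S^10(Z)  (in 24 steps)

Derivation:
  start: add(add(add(SZ, SSZ), SSSZ), add(add(Z, Z), mul(SSZ, SSZ)))
  →1  add(add(S(add(Z, SSZ)), SSSZ), add(add(Z, Z), mul(SSZ, SSZ)))
  →2  add(S(add(add(Z, SSZ), SSSZ)), add(add(Z, Z), mul(SSZ, SSZ)))
  →3  S(add(add(add(Z, SSZ), SSSZ), add(add(Z, Z), mul(SSZ, SSZ))))
  →4  S(add(add(SSZ, SSSZ), add(add(Z, Z), mul(SSZ, SSZ))))
  →5  S(add(S(add(SZ, SSSZ)), add(add(Z, Z), mul(SSZ, SSZ))))
  →6  S(S(add(add(SZ, SSSZ), add(add(Z, Z), mul(SSZ, SSZ)))))
  →7  S(S(add(S(add(Z, SSSZ)), add(add(Z, Z), mul(SSZ, SSZ)))))
  →8  S(S(S(add(add(Z, SSSZ), add(add(Z, Z), mul(SSZ, SSZ))))))
  →9  S(S(S(add(SSSZ, add(add(Z, Z), mul(SSZ, SSZ))))))
  →10  S(S(S(S(add(SSZ, add(add(Z, Z), mul(SSZ, SSZ)))))))
  →11  S(S(S(S(S(add(SZ, add(add(Z, Z), mul(SSZ, SSZ))))))))
  →12  S(S(S(S(S(S(add(Z, add(add(Z, Z), mul(SSZ, SSZ)))))))))
  →13  S(S(S(S(S(S(add(add(Z, Z), mul(SSZ, SSZ))))))))
  →14  S(S(S(S(S(S(add(Z, mul(SSZ, SSZ))))))))
  →15  S(S(S(S(S(S(mul(SSZ, SSZ)))))))
  →16  S(S(S(S(S(S(add(SSZ, mul(SZ, SSZ))))))))
  →17  S(S(S(S(S(S(S(add(SZ, mul(SZ, SSZ)))))))))
  →18  S(S(S(S(S(S(S(S(add(Z, mul(SZ, SSZ))))))))))
  →19  S(S(S(S(S(S(S(S(mul(SZ, SSZ)))))))))
  →20  S(S(S(S(S(S(S(S(add(SSZ, mul(Z, SSZ))))))))))
  →21  S(S(S(S(S(S(S(S(S(add(SZ, mul(Z, SSZ)))))))))))
  →22  S(S(S(S(S(S(S(S(S(S(add(Z, mul(Z, SSZ))))))))))))
  →23  S(S(S(S(S(S(S(S(S(S(mul(Z, SSZ)))))))))))
  →24  S^10(Z)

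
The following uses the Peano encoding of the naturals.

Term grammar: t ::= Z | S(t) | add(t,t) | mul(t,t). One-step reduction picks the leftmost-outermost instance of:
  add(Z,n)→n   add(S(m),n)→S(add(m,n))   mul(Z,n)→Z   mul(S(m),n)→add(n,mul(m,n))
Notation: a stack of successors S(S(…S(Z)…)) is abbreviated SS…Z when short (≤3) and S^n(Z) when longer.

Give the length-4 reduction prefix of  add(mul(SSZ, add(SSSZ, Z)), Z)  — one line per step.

Answer: after 4 steps: S(add(add(add(SSZ, Z), mul(SZ, add(SSSZ, Z))), Z))

Reduction:
  start: add(mul(SSZ, add(SSSZ, Z)), Z)
  [1] add(add(add(SSSZ, Z), mul(SZ, add(SSSZ, Z))), Z)
  [2] add(add(S(add(SSZ, Z)), mul(SZ, add(SSSZ, Z))), Z)
  [3] add(S(add(add(SSZ, Z), mul(SZ, add(SSSZ, Z)))), Z)
  [4] S(add(add(add(SSZ, Z), mul(SZ, add(SSSZ, Z))), Z))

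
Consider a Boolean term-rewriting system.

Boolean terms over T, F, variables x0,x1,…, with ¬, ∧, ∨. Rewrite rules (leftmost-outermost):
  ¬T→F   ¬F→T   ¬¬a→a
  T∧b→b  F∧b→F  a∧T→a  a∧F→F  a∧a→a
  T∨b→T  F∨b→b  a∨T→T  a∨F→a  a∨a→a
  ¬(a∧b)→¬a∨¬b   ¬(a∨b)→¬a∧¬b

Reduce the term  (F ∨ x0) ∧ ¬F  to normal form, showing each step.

Answer: normal form = x0  (in 3 steps)

Derivation:
  start: (F ∨ x0) ∧ ¬F
  →1  x0 ∧ ¬F
  →2  x0 ∧ T
  →3  x0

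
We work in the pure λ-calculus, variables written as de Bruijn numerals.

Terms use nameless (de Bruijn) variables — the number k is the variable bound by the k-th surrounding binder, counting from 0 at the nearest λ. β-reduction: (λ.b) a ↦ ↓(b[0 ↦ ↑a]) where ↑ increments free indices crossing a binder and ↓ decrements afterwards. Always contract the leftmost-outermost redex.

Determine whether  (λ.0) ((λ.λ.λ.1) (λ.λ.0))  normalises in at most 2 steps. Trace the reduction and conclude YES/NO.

Answer: YES — reaches normal form λ.λ.1 in 2 ≤ 2 steps

Derivation:
  start: (λ.0) ((λ.λ.λ.1) (λ.λ.0))
  [1] (λ.λ.λ.1) (λ.λ.0)
  [2] λ.λ.1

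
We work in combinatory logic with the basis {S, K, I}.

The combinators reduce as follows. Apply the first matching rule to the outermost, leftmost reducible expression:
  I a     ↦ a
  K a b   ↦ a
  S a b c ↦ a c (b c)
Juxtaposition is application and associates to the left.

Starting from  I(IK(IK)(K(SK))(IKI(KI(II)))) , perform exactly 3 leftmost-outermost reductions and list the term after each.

  start: I(IK(IK)(K(SK))(IKI(KI(II))))
  step 1: IK(IK)(K(SK))(IKI(KI(II)))
  step 2: K(IK)(K(SK))(IKI(KI(II)))
  step 3: IK(IKI(KI(II)))

Answer: after 3 steps: IK(IKI(KI(II)))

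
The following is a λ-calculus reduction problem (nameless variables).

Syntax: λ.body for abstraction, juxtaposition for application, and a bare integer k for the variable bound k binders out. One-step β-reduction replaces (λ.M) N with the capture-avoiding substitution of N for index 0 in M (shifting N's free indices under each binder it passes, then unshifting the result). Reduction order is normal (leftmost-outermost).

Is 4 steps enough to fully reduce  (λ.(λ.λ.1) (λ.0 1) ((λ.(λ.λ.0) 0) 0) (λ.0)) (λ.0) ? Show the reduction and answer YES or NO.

Answer: NO — after 4 steps the term is (λ.0) (λ.0), not yet normal

Working:
  start: (λ.(λ.λ.1) (λ.0 1) ((λ.(λ.λ.0) 0) 0) (λ.0)) (λ.0)
  [1] (λ.λ.1) (λ.0 (λ.0)) ((λ.(λ.λ.0) 0) (λ.0)) (λ.0)
  [2] (λ.λ.0 (λ.0)) ((λ.(λ.λ.0) 0) (λ.0)) (λ.0)
  [3] (λ.0 (λ.0)) (λ.0)
  [4] (λ.0) (λ.0)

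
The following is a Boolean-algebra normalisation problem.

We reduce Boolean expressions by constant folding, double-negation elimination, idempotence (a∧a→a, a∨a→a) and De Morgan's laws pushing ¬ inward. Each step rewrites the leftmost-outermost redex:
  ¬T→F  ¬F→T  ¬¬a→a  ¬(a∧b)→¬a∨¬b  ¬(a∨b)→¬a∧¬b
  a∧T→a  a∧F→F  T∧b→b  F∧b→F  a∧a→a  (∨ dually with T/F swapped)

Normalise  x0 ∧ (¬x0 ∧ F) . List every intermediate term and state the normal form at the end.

  start: x0 ∧ (¬x0 ∧ F)
  [1] x0 ∧ F
  [2] F

Answer: normal form = F  (in 2 steps)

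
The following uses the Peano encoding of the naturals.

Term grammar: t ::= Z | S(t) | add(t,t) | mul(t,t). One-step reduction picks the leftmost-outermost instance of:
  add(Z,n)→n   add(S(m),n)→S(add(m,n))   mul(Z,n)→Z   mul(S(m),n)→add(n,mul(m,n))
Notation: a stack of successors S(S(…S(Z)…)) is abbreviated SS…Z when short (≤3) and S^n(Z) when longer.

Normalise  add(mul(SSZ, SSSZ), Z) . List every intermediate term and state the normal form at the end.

  start: add(mul(SSZ, SSSZ), Z)
  step 1: add(add(SSSZ, mul(SZ, SSSZ)), Z)
  step 2: add(S(add(SSZ, mul(SZ, SSSZ))), Z)
  step 3: S(add(add(SSZ, mul(SZ, SSSZ)), Z))
  step 4: S(add(S(add(SZ, mul(SZ, SSSZ))), Z))
  step 5: S(S(add(add(SZ, mul(SZ, SSSZ)), Z)))
  step 6: S(S(add(S(add(Z, mul(SZ, SSSZ))), Z)))
  step 7: S(S(S(add(add(Z, mul(SZ, SSSZ)), Z))))
  step 8: S(S(S(add(mul(SZ, SSSZ), Z))))
  step 9: S(S(S(add(add(SSSZ, mul(Z, SSSZ)), Z))))
  step 10: S(S(S(add(S(add(SSZ, mul(Z, SSSZ))), Z))))
  step 11: S(S(S(S(add(add(SSZ, mul(Z, SSSZ)), Z)))))
  step 12: S(S(S(S(add(S(add(SZ, mul(Z, SSSZ))), Z)))))
  step 13: S(S(S(S(S(add(add(SZ, mul(Z, SSSZ)), Z))))))
  step 14: S(S(S(S(S(add(S(add(Z, mul(Z, SSSZ))), Z))))))
  step 15: S(S(S(S(S(S(add(add(Z, mul(Z, SSSZ)), Z)))))))
  step 16: S(S(S(S(S(S(add(mul(Z, SSSZ), Z)))))))
  step 17: S(S(S(S(S(S(add(Z, Z)))))))
  step 18: S^6(Z)

Answer: normal form = S^6(Z)  (in 18 steps)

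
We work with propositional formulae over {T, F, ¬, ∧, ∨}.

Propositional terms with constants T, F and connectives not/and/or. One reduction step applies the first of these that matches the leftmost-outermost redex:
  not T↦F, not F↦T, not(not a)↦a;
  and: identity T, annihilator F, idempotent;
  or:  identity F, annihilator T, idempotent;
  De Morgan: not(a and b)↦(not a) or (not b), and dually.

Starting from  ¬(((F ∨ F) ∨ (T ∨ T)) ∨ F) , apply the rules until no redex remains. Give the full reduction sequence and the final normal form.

Answer: normal form = F  (in 10 steps)

Working:
  start: ¬(((F ∨ F) ∨ (T ∨ T)) ∨ F)
  step 1: ¬((F ∨ F) ∨ (T ∨ T)) ∧ ¬F
  step 2: (¬(F ∨ F) ∧ ¬(T ∨ T)) ∧ ¬F
  step 3: ((¬F ∧ ¬F) ∧ ¬(T ∨ T)) ∧ ¬F
  step 4: (¬F ∧ ¬(T ∨ T)) ∧ ¬F
  step 5: (T ∧ ¬(T ∨ T)) ∧ ¬F
  step 6: ¬(T ∨ T) ∧ ¬F
  step 7: (¬T ∧ ¬T) ∧ ¬F
  step 8: ¬T ∧ ¬F
  step 9: F ∧ ¬F
  step 10: F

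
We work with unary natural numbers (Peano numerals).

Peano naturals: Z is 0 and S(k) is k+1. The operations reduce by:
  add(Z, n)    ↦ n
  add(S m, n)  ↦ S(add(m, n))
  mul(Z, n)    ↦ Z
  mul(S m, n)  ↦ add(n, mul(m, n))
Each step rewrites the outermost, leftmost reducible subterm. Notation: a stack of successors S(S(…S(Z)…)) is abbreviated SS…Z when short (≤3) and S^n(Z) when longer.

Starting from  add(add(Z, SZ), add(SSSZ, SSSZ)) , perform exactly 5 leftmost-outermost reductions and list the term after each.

  start: add(add(Z, SZ), add(SSSZ, SSSZ))
  step 1: add(SZ, add(SSSZ, SSSZ))
  step 2: S(add(Z, add(SSSZ, SSSZ)))
  step 3: S(add(SSSZ, SSSZ))
  step 4: S(S(add(SSZ, SSSZ)))
  step 5: S(S(S(add(SZ, SSSZ))))

Answer: after 5 steps: S(S(S(add(SZ, SSSZ))))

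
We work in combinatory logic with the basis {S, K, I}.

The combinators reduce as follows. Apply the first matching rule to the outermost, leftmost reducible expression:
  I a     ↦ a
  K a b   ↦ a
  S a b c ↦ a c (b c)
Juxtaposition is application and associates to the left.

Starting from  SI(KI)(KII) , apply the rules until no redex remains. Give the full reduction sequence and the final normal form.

  start: SI(KI)(KII)
  step 1: I(KII)(KI(KII))
  step 2: KII(KI(KII))
  step 3: I(KI(KII))
  step 4: KI(KII)
  step 5: I

Answer: normal form = I  (in 5 steps)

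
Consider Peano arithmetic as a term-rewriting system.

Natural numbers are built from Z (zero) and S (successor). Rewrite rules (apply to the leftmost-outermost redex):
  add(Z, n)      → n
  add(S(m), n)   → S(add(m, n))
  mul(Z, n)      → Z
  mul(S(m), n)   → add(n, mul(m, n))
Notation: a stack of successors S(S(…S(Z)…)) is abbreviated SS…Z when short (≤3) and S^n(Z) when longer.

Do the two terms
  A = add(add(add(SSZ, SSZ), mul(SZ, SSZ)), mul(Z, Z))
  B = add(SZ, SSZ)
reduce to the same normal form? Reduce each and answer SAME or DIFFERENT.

Term A:
  start: add(add(add(SSZ, SSZ), mul(SZ, SSZ)), mul(Z, Z))
  [1] add(add(S(add(SZ, SSZ)), mul(SZ, SSZ)), mul(Z, Z))
  [2] add(S(add(add(SZ, SSZ), mul(SZ, SSZ))), mul(Z, Z))
  [3] S(add(add(add(SZ, SSZ), mul(SZ, SSZ)), mul(Z, Z)))
  [4] S(add(add(S(add(Z, SSZ)), mul(SZ, SSZ)), mul(Z, Z)))
  [5] S(add(S(add(add(Z, SSZ), mul(SZ, SSZ))), mul(Z, Z)))
  [6] S(S(add(add(add(Z, SSZ), mul(SZ, SSZ)), mul(Z, Z))))
  [7] S(S(add(add(SSZ, mul(SZ, SSZ)), mul(Z, Z))))
  [8] S(S(add(S(add(SZ, mul(SZ, SSZ))), mul(Z, Z))))
  [9] S(S(S(add(add(SZ, mul(SZ, SSZ)), mul(Z, Z)))))
  [10] S(S(S(add(S(add(Z, mul(SZ, SSZ))), mul(Z, Z)))))
  [11] S(S(S(S(add(add(Z, mul(SZ, SSZ)), mul(Z, Z))))))
  [12] S(S(S(S(add(mul(SZ, SSZ), mul(Z, Z))))))
  [13] S(S(S(S(add(add(SSZ, mul(Z, SSZ)), mul(Z, Z))))))
  [14] S(S(S(S(add(S(add(SZ, mul(Z, SSZ))), mul(Z, Z))))))
  [15] S(S(S(S(S(add(add(SZ, mul(Z, SSZ)), mul(Z, Z)))))))
  [16] S(S(S(S(S(add(S(add(Z, mul(Z, SSZ))), mul(Z, Z)))))))
  [17] S(S(S(S(S(S(add(add(Z, mul(Z, SSZ)), mul(Z, Z))))))))
  [18] S(S(S(S(S(S(add(mul(Z, SSZ), mul(Z, Z))))))))
  [19] S(S(S(S(S(S(add(Z, mul(Z, Z))))))))
  [20] S(S(S(S(S(S(mul(Z, Z)))))))
  [21] S^6(Z)

Term B:
  start: add(SZ, SSZ)
  [1] S(add(Z, SSZ))
  [2] SSSZ

Answer: DIFFERENT — A ⇓ S^6(Z), B ⇓ SSSZ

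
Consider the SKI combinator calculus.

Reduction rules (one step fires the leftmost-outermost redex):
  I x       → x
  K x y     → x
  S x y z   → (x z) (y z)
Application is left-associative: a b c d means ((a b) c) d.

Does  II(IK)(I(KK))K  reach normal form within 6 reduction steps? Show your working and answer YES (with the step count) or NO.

Answer: YES — reaches normal form KK in 5 ≤ 6 steps

Derivation:
  start: II(IK)(I(KK))K
  →1  I(IK)(I(KK))K
  →2  IK(I(KK))K
  →3  K(I(KK))K
  →4  I(KK)
  →5  KK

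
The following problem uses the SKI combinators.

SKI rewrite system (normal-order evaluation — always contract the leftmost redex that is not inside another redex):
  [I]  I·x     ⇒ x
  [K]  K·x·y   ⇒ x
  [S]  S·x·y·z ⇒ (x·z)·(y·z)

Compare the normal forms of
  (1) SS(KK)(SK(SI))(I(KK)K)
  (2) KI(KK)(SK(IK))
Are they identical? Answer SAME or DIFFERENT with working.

Term A:
  start: SS(KK)(SK(SI))(I(KK)K)
  [1] S(SK(SI))(KK(SK(SI)))(I(KK)K)
  [2] SK(SI)(I(KK)K)(KK(SK(SI))(I(KK)K))
  [3] K(I(KK)K)(SI(I(KK)K))(KK(SK(SI))(I(KK)K))
  [4] I(KK)K(KK(SK(SI))(I(KK)K))
  [5] KKK(KK(SK(SI))(I(KK)K))
  [6] K(KK(SK(SI))(I(KK)K))
  [7] K(K(I(KK)K))
  [8] K(K(KKK))
  [9] K(KK)

Term B:
  start: KI(KK)(SK(IK))
  [1] I(SK(IK))
  [2] SK(IK)
  [3] SKK

Answer: DIFFERENT — A ⇓ K(KK), B ⇓ SKK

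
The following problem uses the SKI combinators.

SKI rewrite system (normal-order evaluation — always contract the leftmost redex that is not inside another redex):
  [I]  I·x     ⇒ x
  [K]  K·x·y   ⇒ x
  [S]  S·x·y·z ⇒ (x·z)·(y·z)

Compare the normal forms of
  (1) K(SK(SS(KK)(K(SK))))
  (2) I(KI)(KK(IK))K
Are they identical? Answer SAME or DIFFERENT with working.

Term A:
  start: K(SK(SS(KK)(K(SK))))
  step 1: K(SK(S(K(SK))(KK(K(SK)))))
  step 2: K(SK(S(K(SK))K))

Term B:
  start: I(KI)(KK(IK))K
  step 1: KI(KK(IK))K
  step 2: IK
  step 3: K

Answer: DIFFERENT — A ⇓ K(SK(S(K(SK))K)), B ⇓ K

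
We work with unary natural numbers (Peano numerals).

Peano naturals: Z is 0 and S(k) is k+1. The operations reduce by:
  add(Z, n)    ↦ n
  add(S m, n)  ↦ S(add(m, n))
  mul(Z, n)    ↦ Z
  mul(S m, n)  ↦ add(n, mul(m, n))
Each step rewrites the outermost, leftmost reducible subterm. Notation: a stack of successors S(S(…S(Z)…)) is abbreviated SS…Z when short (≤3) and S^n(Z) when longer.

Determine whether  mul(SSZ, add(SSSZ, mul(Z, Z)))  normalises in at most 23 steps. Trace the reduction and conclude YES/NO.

  start: mul(SSZ, add(SSSZ, mul(Z, Z)))
  step 1: add(add(SSSZ, mul(Z, Z)), mul(SZ, add(SSSZ, mul(Z, Z))))
  step 2: add(S(add(SSZ, mul(Z, Z))), mul(SZ, add(SSSZ, mul(Z, Z))))
  step 3: S(add(add(SSZ, mul(Z, Z)), mul(SZ, add(SSSZ, mul(Z, Z)))))
  step 4: S(add(S(add(SZ, mul(Z, Z))), mul(SZ, add(SSSZ, mul(Z, Z)))))
  step 5: S(S(add(add(SZ, mul(Z, Z)), mul(SZ, add(SSSZ, mul(Z, Z))))))
  step 6: S(S(add(S(add(Z, mul(Z, Z))), mul(SZ, add(SSSZ, mul(Z, Z))))))
  step 7: S(S(S(add(add(Z, mul(Z, Z)), mul(SZ, add(SSSZ, mul(Z, Z)))))))
  step 8: S(S(S(add(mul(Z, Z), mul(SZ, add(SSSZ, mul(Z, Z)))))))
  step 9: S(S(S(add(Z, mul(SZ, add(SSSZ, mul(Z, Z)))))))
  step 10: S(S(S(mul(SZ, add(SSSZ, mul(Z, Z))))))
  step 11: S(S(S(add(add(SSSZ, mul(Z, Z)), mul(Z, add(SSSZ, mul(Z, Z)))))))
  step 12: S(S(S(add(S(add(SSZ, mul(Z, Z))), mul(Z, add(SSSZ, mul(Z, Z)))))))
  step 13: S(S(S(S(add(add(SSZ, mul(Z, Z)), mul(Z, add(SSSZ, mul(Z, Z))))))))
  step 14: S(S(S(S(add(S(add(SZ, mul(Z, Z))), mul(Z, add(SSSZ, mul(Z, Z))))))))
  step 15: S(S(S(S(S(add(add(SZ, mul(Z, Z)), mul(Z, add(SSSZ, mul(Z, Z)))))))))
  step 16: S(S(S(S(S(add(S(add(Z, mul(Z, Z))), mul(Z, add(SSSZ, mul(Z, Z)))))))))
  step 17: S(S(S(S(S(S(add(add(Z, mul(Z, Z)), mul(Z, add(SSSZ, mul(Z, Z))))))))))
  step 18: S(S(S(S(S(S(add(mul(Z, Z), mul(Z, add(SSSZ, mul(Z, Z))))))))))
  step 19: S(S(S(S(S(S(add(Z, mul(Z, add(SSSZ, mul(Z, Z))))))))))
  step 20: S(S(S(S(S(S(mul(Z, add(SSSZ, mul(Z, Z)))))))))
  step 21: S^6(Z)

Answer: YES — reaches normal form S^6(Z) in 21 ≤ 23 steps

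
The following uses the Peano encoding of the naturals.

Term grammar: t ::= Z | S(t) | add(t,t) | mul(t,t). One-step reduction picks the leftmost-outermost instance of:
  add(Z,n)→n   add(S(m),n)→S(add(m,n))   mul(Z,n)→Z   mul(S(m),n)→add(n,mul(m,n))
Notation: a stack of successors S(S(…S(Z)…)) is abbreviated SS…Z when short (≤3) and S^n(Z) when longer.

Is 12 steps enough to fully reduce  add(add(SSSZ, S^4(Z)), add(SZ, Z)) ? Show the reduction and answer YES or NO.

  start: add(add(SSSZ, S^4(Z)), add(SZ, Z))
  →1  add(S(add(SSZ, S^4(Z))), add(SZ, Z))
  →2  S(add(add(SSZ, S^4(Z)), add(SZ, Z)))
  →3  S(add(S(add(SZ, S^4(Z))), add(SZ, Z)))
  →4  S(S(add(add(SZ, S^4(Z)), add(SZ, Z))))
  →5  S(S(add(S(add(Z, S^4(Z))), add(SZ, Z))))
  →6  S(S(S(add(add(Z, S^4(Z)), add(SZ, Z)))))
  →7  S(S(S(add(S^4(Z), add(SZ, Z)))))
  →8  S(S(S(S(add(SSSZ, add(SZ, Z))))))
  →9  S(S(S(S(S(add(SSZ, add(SZ, Z)))))))
  →10  S(S(S(S(S(S(add(SZ, add(SZ, Z))))))))
  →11  S(S(S(S(S(S(S(add(Z, add(SZ, Z)))))))))
  →12  S(S(S(S(S(S(S(add(SZ, Z))))))))

Answer: NO — after 12 steps the term is S(S(S(S(S(S(S(add(SZ, Z)))))))), not yet normal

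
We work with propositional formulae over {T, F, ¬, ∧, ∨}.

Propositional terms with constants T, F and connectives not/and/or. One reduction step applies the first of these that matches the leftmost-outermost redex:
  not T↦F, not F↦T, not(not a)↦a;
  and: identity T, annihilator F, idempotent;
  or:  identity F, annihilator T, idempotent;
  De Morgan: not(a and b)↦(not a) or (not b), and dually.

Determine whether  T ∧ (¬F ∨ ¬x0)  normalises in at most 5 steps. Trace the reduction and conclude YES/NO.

Answer: YES — reaches normal form T in 3 ≤ 5 steps

Reduction:
  start: T ∧ (¬F ∨ ¬x0)
  [1] ¬F ∨ ¬x0
  [2] T ∨ ¬x0
  [3] T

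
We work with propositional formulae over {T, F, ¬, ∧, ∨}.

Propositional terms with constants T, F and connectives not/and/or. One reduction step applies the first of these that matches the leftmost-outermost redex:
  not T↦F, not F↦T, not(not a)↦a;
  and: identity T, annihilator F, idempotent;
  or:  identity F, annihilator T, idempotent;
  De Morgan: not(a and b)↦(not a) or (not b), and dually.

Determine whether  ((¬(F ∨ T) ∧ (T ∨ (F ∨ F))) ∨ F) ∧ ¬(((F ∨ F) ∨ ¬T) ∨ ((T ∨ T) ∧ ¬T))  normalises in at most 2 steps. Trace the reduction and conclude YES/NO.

  start: ((¬(F ∨ T) ∧ (T ∨ (F ∨ F))) ∨ F) ∧ ¬(((F ∨ F) ∨ ¬T) ∨ ((T ∨ T) ∧ ¬T))
  →1  (¬(F ∨ T) ∧ (T ∨ (F ∨ F))) ∧ ¬(((F ∨ F) ∨ ¬T) ∨ ((T ∨ T) ∧ ¬T))
  →2  ((¬F ∧ ¬T) ∧ (T ∨ (F ∨ F))) ∧ ¬(((F ∨ F) ∨ ¬T) ∨ ((T ∨ T) ∧ ¬T))

Answer: NO — after 2 steps the term is ((¬F ∧ ¬T) ∧ (T ∨ (F ∨ F))) ∧ ¬(((F ∨ F) ∨ ¬T) ∨ ((T ∨ T) ∧ ¬T)), not yet normal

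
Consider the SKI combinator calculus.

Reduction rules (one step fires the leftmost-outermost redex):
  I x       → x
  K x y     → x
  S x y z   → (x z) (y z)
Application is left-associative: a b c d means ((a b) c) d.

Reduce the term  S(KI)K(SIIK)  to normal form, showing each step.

  start: S(KI)K(SIIK)
  step 1: KI(SIIK)(K(SIIK))
  step 2: I(K(SIIK))
  step 3: K(SIIK)
  step 4: K(IK(IK))
  step 5: K(K(IK))
  step 6: K(KK)

Answer: normal form = K(KK)  (in 6 steps)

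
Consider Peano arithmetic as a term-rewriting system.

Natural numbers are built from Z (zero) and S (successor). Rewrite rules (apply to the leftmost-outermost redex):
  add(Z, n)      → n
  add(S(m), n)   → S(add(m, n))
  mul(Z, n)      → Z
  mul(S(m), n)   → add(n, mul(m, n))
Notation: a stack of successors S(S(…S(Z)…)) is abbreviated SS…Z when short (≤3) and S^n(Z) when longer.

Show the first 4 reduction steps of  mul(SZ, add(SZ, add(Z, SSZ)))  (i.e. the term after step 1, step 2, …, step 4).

  start: mul(SZ, add(SZ, add(Z, SSZ)))
  →1  add(add(SZ, add(Z, SSZ)), mul(Z, add(SZ, add(Z, SSZ))))
  →2  add(S(add(Z, add(Z, SSZ))), mul(Z, add(SZ, add(Z, SSZ))))
  →3  S(add(add(Z, add(Z, SSZ)), mul(Z, add(SZ, add(Z, SSZ)))))
  →4  S(add(add(Z, SSZ), mul(Z, add(SZ, add(Z, SSZ)))))

Answer: after 4 steps: S(add(add(Z, SSZ), mul(Z, add(SZ, add(Z, SSZ)))))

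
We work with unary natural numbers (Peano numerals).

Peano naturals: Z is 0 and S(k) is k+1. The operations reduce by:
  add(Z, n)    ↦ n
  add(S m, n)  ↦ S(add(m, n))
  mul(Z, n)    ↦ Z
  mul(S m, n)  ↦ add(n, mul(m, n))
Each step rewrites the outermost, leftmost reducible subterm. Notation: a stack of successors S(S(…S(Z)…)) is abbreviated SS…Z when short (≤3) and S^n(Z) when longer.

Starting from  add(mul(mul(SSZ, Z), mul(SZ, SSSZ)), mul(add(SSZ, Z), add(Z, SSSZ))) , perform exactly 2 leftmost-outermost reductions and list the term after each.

  start: add(mul(mul(SSZ, Z), mul(SZ, SSSZ)), mul(add(SSZ, Z), add(Z, SSSZ)))
  step 1: add(mul(add(Z, mul(SZ, Z)), mul(SZ, SSSZ)), mul(add(SSZ, Z), add(Z, SSSZ)))
  step 2: add(mul(mul(SZ, Z), mul(SZ, SSSZ)), mul(add(SSZ, Z), add(Z, SSSZ)))

Answer: after 2 steps: add(mul(mul(SZ, Z), mul(SZ, SSSZ)), mul(add(SSZ, Z), add(Z, SSSZ)))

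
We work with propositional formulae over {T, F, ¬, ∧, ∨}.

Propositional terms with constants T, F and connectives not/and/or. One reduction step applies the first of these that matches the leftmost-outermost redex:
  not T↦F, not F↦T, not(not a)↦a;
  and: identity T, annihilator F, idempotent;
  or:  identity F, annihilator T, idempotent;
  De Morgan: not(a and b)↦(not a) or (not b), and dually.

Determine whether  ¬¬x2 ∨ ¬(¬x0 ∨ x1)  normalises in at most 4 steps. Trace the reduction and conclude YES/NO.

  start: ¬¬x2 ∨ ¬(¬x0 ∨ x1)
  step 1: x2 ∨ ¬(¬x0 ∨ x1)
  step 2: x2 ∨ (¬¬x0 ∧ ¬x1)
  step 3: x2 ∨ (x0 ∧ ¬x1)

Answer: YES — reaches normal form x2 ∨ (x0 ∧ ¬x1) in 3 ≤ 4 steps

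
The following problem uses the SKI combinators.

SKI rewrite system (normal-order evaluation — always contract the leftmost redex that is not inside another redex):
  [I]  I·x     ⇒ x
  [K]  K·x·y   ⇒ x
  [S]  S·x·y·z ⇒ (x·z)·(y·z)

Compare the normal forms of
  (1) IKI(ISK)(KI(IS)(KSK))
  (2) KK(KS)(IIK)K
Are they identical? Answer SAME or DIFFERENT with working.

Answer: DIFFERENT — A ⇓ S, B ⇓ K

Reduction:
Term A:
  start: IKI(ISK)(KI(IS)(KSK))
  →1  KI(ISK)(KI(IS)(KSK))
  →2  I(KI(IS)(KSK))
  →3  KI(IS)(KSK)
  →4  I(KSK)
  →5  KSK
  →6  S

Term B:
  start: KK(KS)(IIK)K
  →1  K(IIK)K
  →2  IIK
  →3  IK
  →4  K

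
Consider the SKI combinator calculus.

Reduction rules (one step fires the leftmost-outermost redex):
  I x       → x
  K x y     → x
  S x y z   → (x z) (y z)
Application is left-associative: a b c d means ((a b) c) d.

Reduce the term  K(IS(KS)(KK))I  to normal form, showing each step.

  start: K(IS(KS)(KK))I
  →1  IS(KS)(KK)
  →2  S(KS)(KK)

Answer: normal form = S(KS)(KK)  (in 2 steps)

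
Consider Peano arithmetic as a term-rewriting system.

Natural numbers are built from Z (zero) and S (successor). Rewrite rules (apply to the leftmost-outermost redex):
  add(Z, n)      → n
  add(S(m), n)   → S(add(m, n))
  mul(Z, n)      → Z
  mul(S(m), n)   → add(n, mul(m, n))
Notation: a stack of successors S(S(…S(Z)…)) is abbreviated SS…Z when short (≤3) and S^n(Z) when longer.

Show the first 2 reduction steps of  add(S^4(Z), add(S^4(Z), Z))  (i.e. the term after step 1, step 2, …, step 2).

  start: add(S^4(Z), add(S^4(Z), Z))
  →1  S(add(SSSZ, add(S^4(Z), Z)))
  →2  S(S(add(SSZ, add(S^4(Z), Z))))

Answer: after 2 steps: S(S(add(SSZ, add(S^4(Z), Z))))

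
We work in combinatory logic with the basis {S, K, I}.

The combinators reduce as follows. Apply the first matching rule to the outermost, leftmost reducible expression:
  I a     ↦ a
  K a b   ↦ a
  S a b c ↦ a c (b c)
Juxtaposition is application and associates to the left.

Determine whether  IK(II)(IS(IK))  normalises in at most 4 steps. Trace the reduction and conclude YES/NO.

Answer: YES — reaches normal form I in 3 ≤ 4 steps

Derivation:
  start: IK(II)(IS(IK))
  →1  K(II)(IS(IK))
  →2  II
  →3  I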